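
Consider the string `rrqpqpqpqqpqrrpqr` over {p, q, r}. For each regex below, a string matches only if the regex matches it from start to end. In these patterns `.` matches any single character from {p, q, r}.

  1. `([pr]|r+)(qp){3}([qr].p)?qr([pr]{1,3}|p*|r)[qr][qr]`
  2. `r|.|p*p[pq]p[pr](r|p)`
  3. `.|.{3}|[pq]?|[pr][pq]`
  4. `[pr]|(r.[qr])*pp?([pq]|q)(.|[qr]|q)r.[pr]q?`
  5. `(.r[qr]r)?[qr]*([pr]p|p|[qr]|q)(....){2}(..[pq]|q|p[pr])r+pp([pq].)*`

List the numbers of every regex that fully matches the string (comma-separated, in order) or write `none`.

1 → match
2 → no match
3 → no match
4 → no match
5 → no match

1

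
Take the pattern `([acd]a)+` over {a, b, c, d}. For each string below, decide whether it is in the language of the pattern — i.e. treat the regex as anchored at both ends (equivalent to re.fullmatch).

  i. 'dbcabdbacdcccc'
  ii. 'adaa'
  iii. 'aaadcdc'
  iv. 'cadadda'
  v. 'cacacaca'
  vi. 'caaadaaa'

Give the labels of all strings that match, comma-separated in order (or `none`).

i → no match — must end with 'a'
ii → no match
iii → no match — must end with 'a'
iv → no match
v → match
vi → match

v, vi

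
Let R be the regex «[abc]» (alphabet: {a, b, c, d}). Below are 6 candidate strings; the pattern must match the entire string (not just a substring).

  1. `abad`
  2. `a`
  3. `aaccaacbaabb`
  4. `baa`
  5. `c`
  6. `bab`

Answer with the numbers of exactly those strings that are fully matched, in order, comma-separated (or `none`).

1 → no match
2 → match
3 → no match
4 → no match
5 → match
6 → no match

2, 5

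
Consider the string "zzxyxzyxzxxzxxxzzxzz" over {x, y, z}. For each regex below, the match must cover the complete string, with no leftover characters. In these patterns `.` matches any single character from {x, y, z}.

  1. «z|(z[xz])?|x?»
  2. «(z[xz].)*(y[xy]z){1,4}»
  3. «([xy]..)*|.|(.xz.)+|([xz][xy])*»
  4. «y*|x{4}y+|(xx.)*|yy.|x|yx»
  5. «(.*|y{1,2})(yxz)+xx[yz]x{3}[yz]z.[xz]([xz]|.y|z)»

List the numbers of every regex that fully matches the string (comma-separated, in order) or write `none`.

5

1 → no match
2 → no match
3 → no match
4 → no match
5 → match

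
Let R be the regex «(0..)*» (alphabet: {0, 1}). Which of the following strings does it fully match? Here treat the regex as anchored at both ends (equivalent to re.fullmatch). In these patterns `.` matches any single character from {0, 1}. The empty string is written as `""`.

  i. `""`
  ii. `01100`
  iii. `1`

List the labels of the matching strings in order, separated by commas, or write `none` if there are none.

i

i → match
ii → no match
iii → no match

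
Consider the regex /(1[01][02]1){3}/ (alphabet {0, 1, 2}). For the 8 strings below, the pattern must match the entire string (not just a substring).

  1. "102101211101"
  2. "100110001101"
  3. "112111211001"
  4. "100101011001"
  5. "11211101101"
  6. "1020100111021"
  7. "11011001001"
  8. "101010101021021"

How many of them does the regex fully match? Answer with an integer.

1. "102101211101" → no match
2. "100110001101" → no match
3. "112111211001" → match
4. "100101011001" → no match
5. "11211101101" → no match
6 → no match
7. "11011001001" → no match
8 → no match
Total matched: 1

1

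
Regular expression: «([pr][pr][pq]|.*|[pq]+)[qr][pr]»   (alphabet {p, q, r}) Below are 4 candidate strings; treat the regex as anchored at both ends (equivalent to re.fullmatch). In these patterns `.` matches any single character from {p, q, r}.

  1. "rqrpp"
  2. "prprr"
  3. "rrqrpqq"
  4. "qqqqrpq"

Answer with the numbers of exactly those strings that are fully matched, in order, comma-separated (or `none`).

1 → no match
2 → match
3 → no match
4 → no match

2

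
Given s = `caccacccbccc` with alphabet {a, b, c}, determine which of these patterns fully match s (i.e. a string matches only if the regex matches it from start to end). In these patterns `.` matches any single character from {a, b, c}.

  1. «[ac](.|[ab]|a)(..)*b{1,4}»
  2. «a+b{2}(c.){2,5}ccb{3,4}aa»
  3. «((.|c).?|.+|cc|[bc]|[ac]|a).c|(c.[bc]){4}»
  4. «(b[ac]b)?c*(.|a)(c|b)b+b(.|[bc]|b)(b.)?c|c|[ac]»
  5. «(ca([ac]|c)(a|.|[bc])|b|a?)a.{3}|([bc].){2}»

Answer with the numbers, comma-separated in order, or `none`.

1 → no match — must end with `b`
2 → no match — must start with `a`
3 → match
4 → no match
5 → no match

3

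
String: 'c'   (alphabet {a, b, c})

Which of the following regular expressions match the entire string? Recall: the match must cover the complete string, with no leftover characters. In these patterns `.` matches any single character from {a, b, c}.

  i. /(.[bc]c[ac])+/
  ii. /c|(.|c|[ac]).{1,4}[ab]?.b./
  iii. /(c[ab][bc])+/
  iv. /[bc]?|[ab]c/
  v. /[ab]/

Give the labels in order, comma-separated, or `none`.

i → no match
ii → match
iii → no match
iv → match
v → no match

ii, iv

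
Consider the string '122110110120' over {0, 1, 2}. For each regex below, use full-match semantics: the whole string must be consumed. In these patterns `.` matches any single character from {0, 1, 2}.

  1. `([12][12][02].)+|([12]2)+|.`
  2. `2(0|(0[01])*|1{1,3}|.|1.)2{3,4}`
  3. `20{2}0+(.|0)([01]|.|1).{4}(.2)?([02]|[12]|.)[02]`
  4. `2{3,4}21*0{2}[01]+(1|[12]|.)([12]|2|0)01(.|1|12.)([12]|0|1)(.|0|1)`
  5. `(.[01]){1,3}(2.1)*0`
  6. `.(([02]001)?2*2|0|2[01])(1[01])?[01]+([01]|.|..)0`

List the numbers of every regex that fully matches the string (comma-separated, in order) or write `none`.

6

1 → no match
2 → no match — must start with '2'
3 → no match — must start with '20'
4 → no match — must start with '2'
5 → no match
6 → match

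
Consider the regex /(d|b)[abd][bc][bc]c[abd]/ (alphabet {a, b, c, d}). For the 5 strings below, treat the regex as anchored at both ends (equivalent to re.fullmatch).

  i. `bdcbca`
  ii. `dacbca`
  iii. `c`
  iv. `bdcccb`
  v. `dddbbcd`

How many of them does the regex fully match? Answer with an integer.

i → match
ii → match
iii → no match
iv → match
v → no match
Total matched: 3

3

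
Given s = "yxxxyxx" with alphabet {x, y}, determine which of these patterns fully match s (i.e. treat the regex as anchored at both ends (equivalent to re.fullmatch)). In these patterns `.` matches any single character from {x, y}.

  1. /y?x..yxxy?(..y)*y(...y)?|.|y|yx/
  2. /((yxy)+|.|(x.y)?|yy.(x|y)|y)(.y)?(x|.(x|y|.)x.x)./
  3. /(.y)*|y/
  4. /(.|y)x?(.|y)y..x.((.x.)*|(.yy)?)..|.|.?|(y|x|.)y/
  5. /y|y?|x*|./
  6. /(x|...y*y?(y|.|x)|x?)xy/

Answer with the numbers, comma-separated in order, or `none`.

1 → no match
2 → match
3 → no match
4 → no match
5 → no match
6 → no match — must end with "xy"

2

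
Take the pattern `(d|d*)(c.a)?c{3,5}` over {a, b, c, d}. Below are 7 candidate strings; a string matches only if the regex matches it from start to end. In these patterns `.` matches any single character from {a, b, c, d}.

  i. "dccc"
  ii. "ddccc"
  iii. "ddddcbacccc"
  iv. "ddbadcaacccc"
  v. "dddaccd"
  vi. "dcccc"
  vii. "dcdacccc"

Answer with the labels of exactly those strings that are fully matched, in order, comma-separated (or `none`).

i → match
ii → match
iii → match
iv → no match
v → no match — must end with "c"
vi → match
vii → match

i, ii, iii, vi, vii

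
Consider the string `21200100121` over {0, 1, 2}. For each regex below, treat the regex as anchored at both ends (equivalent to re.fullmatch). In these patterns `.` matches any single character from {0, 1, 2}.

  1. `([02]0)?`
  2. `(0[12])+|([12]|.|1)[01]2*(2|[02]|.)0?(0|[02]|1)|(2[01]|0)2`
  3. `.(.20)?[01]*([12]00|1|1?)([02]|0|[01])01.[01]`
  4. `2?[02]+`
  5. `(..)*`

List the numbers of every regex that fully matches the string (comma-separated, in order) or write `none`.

1 → no match
2 → no match
3 → match
4 → no match
5 → no match

3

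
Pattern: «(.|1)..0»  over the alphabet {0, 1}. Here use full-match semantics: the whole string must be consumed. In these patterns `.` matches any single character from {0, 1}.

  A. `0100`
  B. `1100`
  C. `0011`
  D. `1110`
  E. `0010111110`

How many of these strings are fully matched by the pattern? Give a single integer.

3

A → match
B → match
C → no match — must end with `0`
D → match
E → no match
Total matched: 3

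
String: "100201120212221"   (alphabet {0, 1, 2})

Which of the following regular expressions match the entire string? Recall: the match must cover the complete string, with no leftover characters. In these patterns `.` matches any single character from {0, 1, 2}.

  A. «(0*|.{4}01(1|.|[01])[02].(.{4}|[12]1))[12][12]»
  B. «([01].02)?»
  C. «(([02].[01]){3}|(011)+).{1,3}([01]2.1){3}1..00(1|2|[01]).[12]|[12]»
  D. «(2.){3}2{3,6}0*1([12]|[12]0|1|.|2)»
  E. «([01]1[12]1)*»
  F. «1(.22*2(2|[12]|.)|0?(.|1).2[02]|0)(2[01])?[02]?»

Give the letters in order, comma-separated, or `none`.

A → match
B → no match
C → no match
D → no match — must start with "2"
E → no match
F → no match

A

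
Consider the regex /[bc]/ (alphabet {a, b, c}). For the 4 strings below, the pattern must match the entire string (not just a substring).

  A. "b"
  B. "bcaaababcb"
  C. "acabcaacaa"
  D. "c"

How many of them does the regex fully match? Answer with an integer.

A. "b" → match
B. "bcaaababcb" → no match
C. "acabcaacaa" → no match
D. "c" → match
Total matched: 2

2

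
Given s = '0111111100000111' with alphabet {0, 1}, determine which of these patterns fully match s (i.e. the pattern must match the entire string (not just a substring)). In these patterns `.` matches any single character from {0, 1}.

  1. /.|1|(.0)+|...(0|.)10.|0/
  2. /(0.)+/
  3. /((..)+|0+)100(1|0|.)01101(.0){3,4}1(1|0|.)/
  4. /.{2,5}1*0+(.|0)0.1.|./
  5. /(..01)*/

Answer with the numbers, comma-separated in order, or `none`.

1 → no match
2 → no match
3 → no match
4 → match
5 → no match

4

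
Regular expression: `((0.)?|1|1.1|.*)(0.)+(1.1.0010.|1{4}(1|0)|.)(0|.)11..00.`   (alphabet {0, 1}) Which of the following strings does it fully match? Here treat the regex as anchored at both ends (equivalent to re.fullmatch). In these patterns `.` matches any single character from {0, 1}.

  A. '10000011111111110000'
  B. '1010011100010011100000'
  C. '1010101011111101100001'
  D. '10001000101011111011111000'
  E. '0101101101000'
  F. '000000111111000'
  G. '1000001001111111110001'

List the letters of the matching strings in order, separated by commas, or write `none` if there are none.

A → match
B → match
C → match
D → match
E → match
F → match
G → match

A, B, C, D, E, F, G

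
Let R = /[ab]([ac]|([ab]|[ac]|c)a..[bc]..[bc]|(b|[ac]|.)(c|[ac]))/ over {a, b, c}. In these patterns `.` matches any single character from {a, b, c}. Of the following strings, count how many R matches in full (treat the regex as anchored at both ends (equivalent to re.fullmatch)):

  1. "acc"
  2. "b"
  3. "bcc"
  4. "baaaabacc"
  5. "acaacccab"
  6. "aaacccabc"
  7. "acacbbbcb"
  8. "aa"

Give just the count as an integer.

1 → match
2 → no match
3 → match
4 → match
5 → match
6 → match
7 → match
8 → match
Total matched: 7

7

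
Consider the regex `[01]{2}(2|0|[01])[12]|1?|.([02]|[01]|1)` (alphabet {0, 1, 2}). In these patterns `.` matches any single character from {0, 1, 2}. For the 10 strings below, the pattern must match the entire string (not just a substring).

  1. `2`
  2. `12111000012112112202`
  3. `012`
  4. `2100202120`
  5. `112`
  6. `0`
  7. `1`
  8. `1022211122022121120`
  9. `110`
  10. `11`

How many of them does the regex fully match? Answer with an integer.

1 → no match
2 → no match
3 → no match
4 → no match
5 → no match
6 → no match
7 → match
8 → no match
9 → no match
10 → match
Total matched: 2

2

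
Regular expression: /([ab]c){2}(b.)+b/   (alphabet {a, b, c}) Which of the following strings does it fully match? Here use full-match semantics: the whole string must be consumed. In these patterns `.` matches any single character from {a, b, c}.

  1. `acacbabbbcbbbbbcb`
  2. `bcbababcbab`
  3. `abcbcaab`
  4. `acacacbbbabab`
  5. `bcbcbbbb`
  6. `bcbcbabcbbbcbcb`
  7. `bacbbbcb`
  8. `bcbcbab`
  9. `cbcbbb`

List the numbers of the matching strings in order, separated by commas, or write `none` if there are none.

1 → match
2 → no match
3 → no match
4 → no match
5 → no match
6 → match
7 → no match
8 → match
9 → no match

1, 6, 8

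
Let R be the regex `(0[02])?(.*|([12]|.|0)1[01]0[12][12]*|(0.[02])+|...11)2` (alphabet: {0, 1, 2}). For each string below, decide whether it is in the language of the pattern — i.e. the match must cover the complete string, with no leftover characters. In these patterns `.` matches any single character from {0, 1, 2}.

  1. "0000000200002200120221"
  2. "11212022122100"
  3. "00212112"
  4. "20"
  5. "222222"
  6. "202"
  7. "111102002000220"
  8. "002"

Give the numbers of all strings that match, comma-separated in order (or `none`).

3, 5, 6, 8

1 → no match — must end with "2"
2 → no match — must end with "2"
3 → match
4 → no match — must end with "2"
5 → match
6 → match
7 → no match — must end with "2"
8 → match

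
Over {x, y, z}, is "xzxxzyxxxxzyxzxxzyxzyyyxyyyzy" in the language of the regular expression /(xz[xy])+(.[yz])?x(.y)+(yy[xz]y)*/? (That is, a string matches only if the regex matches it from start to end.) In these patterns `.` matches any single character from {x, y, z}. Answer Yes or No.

No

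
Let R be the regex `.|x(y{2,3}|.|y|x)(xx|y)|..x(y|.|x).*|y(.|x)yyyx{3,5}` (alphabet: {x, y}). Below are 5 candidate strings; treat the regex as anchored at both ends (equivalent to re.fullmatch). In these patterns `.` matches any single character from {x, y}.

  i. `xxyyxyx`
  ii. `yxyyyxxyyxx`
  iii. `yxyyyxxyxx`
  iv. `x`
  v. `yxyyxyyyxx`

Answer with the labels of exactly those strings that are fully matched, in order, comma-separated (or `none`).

iv

i → no match
ii → no match
iii → no match
iv → match
v → no match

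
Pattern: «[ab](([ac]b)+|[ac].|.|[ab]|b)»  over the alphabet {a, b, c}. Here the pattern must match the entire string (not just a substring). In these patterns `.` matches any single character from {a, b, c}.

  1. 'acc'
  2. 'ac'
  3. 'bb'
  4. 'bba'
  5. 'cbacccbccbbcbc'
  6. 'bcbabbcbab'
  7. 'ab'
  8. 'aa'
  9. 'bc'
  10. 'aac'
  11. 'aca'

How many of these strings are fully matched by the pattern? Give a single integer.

8

1 → match
2 → match
3 → match
4 → no match
5 → no match
6 → no match
7 → match
8 → match
9 → match
10 → match
11 → match
Total matched: 8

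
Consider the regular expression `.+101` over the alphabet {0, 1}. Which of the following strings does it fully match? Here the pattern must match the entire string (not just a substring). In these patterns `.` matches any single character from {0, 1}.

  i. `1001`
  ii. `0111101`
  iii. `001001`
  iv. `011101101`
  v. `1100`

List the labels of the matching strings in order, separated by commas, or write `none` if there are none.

ii, iv

i → no match — must end with `101`
ii → match
iii → no match — must end with `101`
iv → match
v → no match — must end with `101`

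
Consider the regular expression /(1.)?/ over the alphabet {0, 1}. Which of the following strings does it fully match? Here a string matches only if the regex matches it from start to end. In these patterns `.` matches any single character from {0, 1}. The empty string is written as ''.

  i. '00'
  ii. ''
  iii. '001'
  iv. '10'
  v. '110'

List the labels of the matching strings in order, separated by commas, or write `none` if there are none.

ii, iv

i. '00' → no match
ii. '' → match
iii. '001' → no match
iv. '10' → match
v. '110' → no match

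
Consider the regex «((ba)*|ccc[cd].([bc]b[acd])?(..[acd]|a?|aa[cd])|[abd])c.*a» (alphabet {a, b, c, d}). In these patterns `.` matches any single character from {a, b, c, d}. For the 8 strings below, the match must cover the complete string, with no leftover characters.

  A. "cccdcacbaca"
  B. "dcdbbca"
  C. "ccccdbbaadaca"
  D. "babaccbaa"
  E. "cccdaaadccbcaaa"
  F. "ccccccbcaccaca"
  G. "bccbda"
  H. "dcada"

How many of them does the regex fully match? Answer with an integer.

A → match
B → match
C → match
D → match
E → match
F → match
G → match
H → match
Total matched: 8

8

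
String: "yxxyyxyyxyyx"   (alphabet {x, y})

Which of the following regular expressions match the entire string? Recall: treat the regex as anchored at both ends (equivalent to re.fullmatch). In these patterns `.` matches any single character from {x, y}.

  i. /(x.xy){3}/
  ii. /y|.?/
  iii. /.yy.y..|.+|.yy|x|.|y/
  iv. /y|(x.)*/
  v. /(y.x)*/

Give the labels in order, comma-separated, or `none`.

i → no match — must start with "x"
ii → no match
iii → match
iv → no match
v → match

iii, v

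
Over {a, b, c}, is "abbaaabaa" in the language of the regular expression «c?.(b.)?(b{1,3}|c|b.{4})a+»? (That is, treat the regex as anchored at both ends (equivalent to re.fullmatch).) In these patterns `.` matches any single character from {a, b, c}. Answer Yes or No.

No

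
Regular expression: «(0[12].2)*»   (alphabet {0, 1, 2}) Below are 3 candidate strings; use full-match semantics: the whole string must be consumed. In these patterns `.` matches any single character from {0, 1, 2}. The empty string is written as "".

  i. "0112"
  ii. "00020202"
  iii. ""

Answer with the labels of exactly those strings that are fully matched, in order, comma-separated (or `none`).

i → match
ii → no match
iii → match

i, iii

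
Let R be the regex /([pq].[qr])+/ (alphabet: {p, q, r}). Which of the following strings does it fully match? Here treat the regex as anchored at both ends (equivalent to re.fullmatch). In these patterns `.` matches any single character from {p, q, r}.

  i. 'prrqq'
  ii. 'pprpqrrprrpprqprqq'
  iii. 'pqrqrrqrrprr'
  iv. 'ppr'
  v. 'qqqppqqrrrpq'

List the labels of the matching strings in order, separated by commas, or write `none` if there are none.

iii, iv

i. 'prrqq' → no match
ii → no match
iii. 'pqrqrrqrrprr' → match
iv. 'ppr' → match
v. 'qqqppqqrrrpq' → no match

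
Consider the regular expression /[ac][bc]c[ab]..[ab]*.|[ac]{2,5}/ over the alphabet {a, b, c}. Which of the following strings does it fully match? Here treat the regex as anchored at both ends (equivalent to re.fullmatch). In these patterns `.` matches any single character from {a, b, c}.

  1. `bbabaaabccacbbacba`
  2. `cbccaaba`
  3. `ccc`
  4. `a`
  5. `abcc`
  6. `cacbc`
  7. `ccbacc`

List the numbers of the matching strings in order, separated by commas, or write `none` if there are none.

3

1 → no match
2 → no match
3 → match
4 → no match
5 → no match
6 → no match
7 → no match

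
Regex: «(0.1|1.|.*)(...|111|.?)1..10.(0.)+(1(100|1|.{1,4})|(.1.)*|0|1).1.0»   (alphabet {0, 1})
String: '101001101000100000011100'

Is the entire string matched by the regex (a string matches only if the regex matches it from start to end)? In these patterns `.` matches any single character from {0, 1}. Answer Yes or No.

Yes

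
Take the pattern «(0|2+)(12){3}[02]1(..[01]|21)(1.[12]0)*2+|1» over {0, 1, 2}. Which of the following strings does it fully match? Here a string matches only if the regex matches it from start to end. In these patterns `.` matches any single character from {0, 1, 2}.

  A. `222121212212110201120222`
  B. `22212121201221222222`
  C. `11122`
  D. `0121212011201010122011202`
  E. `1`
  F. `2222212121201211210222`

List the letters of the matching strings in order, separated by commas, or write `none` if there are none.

A, B, D, E, F

A → match
B → match
C → no match
D → match
E → match
F → match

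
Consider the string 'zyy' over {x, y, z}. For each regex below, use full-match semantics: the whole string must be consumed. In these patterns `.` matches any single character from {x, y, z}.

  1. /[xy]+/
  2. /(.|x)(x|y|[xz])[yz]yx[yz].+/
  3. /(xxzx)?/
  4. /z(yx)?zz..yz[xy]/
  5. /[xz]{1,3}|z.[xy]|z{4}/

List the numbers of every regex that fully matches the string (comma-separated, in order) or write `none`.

5

1 → no match
2 → no match
3 → no match
4 → no match
5 → match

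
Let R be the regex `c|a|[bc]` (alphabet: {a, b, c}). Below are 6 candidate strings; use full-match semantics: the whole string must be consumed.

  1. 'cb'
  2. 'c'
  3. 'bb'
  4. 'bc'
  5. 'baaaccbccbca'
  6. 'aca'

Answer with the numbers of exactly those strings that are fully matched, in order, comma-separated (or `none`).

1 → no match
2 → match
3 → no match
4 → no match
5 → no match
6 → no match

2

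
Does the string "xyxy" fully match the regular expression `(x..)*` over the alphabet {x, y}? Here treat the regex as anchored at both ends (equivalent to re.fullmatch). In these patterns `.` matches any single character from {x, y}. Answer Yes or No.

No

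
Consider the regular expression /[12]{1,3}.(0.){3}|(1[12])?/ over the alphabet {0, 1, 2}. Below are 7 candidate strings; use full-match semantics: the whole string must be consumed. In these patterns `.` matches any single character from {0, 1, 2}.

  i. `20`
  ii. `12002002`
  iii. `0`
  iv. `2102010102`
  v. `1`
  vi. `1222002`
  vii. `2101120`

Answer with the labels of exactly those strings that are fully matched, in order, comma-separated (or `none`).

i → no match
ii → no match
iii → no match
iv → no match
v → no match
vi → no match
vii → no match

none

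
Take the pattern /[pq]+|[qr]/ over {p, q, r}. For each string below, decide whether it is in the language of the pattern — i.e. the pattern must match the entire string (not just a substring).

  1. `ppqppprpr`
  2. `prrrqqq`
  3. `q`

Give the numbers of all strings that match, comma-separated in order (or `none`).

1 → no match
2 → no match
3 → match

3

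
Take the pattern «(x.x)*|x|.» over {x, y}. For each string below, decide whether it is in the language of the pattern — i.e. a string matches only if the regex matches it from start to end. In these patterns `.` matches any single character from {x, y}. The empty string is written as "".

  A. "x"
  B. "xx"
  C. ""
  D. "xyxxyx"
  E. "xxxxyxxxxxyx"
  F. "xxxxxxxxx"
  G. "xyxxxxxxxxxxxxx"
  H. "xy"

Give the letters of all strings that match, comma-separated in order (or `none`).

A → match
B → no match
C → match
D → match
E → match
F → match
G → match
H → no match

A, C, D, E, F, G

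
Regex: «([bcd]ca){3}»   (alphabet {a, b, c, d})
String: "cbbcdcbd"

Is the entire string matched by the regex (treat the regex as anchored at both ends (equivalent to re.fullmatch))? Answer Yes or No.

No

Every match must end with "ca", but "cbbcdcbd" does not.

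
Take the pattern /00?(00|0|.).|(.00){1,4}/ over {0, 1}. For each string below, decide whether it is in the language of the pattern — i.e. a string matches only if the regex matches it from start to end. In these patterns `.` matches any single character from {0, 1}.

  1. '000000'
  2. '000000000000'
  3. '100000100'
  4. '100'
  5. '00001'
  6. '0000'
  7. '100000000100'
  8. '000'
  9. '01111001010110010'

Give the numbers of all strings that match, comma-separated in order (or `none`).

1, 2, 3, 4, 5, 6, 7, 8

1 → match
2 → match
3 → match
4 → match
5 → match
6 → match
7 → match
8 → match
9 → no match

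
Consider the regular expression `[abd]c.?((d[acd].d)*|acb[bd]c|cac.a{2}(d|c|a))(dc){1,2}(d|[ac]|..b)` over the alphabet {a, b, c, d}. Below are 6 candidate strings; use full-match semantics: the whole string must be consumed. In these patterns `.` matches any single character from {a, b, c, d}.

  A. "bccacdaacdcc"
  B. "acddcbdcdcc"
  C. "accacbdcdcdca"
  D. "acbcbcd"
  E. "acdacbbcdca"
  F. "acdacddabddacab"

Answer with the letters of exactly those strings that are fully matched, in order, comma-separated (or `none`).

A → match
B → no match
C → match
D → no match
E → match
F → no match

A, C, E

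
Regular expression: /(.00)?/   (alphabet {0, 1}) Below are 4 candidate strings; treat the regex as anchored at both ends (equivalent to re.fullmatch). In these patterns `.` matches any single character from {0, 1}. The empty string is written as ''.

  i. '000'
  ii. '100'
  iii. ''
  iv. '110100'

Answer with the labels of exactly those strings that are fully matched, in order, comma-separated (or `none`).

i, ii, iii

i → match
ii → match
iii → match
iv → no match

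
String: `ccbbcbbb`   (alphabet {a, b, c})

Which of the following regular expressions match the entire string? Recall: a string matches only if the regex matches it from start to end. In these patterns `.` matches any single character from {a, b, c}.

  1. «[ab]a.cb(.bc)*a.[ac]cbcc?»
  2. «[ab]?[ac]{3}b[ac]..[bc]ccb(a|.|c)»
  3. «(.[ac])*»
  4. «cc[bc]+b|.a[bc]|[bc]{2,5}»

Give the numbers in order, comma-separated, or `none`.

1 → no match
2 → no match
3 → no match
4 → match

4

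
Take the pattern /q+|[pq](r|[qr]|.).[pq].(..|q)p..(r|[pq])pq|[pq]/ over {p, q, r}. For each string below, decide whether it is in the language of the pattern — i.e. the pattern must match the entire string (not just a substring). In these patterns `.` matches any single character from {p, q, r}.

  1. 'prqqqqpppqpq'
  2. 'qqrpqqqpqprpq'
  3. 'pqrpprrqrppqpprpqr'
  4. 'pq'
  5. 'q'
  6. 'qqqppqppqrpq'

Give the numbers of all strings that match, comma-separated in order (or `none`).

1, 2, 5, 6

1 → match
2 → match
3 → no match
4 → no match
5 → match
6 → match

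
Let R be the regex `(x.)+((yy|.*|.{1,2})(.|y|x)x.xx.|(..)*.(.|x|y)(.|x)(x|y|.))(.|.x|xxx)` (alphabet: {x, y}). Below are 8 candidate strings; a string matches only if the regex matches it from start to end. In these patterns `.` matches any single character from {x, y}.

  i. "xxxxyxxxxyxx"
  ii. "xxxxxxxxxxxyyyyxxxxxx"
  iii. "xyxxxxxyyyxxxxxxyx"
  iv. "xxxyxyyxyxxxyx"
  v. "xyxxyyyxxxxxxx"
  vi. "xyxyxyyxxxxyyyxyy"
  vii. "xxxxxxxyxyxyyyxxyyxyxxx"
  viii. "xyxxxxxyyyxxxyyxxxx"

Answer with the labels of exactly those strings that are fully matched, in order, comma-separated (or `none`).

i → match
ii → match
iii → match
iv → match
v → match
vi → match
vii → match
viii → match

i, ii, iii, iv, v, vi, vii, viii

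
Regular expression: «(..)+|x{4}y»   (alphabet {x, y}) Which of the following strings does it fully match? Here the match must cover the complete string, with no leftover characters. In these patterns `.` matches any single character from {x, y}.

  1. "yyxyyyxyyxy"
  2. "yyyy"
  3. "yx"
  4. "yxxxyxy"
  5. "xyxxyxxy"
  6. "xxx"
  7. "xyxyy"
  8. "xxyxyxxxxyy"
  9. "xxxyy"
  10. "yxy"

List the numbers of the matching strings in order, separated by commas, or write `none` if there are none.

1. "yyxyyyxyyxy" → no match
2. "yyyy" → match
3. "yx" → match
4. "yxxxyxy" → no match
5. "xyxxyxxy" → match
6. "xxx" → no match
7. "xyxyy" → no match
8. "xxyxyxxxxyy" → no match
9. "xxxyy" → no match
10. "yxy" → no match

2, 3, 5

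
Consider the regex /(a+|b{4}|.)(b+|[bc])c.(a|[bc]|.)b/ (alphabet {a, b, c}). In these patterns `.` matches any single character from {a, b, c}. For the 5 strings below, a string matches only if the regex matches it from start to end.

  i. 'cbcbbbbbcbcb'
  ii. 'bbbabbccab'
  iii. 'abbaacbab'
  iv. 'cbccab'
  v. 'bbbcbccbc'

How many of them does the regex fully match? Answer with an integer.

i → no match
ii → no match
iii → no match
iv → match
v → no match — must end with 'b'
Total matched: 1

1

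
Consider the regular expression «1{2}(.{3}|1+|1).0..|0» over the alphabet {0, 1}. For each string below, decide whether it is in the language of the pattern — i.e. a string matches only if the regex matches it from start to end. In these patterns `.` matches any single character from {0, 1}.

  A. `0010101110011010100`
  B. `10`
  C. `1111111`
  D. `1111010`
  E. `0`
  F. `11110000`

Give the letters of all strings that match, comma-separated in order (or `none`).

D, E, F

A → no match
B. `10` → no match
C. `1111111` → no match
D. `1111010` → match
E. `0` → match
F. `11110000` → match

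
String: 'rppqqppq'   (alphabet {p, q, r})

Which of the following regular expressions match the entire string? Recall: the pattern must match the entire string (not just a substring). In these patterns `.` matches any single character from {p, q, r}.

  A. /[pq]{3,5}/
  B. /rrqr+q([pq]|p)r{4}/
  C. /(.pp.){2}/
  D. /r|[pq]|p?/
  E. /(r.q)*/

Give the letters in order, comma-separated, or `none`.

C

A → no match
B → no match — must start with 'rrqr'
C → match
D → no match
E → no match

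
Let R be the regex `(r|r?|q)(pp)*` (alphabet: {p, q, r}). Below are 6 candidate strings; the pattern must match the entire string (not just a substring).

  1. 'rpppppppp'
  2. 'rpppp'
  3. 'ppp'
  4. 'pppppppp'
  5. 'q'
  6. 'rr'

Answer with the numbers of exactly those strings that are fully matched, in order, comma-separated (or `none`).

1. 'rpppppppp' → match
2. 'rpppp' → match
3. 'ppp' → no match
4. 'pppppppp' → match
5. 'q' → match
6. 'rr' → no match

1, 2, 4, 5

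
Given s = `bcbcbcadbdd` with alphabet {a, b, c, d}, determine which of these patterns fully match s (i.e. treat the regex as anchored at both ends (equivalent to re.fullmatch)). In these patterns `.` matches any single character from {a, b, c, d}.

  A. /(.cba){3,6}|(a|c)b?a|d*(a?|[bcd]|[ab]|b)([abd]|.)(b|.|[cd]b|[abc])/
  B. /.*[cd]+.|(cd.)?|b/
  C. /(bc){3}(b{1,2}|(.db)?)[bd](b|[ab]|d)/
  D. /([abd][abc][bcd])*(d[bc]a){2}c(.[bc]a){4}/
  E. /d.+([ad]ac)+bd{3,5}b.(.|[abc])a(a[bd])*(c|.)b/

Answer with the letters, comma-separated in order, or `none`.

A → no match
B → match
C → match
D → no match — must end with `a`
E → no match — must start with `d`

B, C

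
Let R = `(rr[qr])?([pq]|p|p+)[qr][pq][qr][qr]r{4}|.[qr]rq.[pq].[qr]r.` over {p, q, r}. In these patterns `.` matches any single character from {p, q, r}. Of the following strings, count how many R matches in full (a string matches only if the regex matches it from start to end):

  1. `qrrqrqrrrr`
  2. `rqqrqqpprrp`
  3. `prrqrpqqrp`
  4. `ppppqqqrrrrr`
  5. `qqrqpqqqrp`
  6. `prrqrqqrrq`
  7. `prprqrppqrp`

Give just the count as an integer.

1 → match
2 → no match
3 → match
4 → match
5 → match
6 → match
7 → no match
Total matched: 5

5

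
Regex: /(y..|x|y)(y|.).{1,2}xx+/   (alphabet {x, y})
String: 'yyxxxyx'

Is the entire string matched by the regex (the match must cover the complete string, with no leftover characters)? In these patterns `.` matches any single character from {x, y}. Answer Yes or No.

No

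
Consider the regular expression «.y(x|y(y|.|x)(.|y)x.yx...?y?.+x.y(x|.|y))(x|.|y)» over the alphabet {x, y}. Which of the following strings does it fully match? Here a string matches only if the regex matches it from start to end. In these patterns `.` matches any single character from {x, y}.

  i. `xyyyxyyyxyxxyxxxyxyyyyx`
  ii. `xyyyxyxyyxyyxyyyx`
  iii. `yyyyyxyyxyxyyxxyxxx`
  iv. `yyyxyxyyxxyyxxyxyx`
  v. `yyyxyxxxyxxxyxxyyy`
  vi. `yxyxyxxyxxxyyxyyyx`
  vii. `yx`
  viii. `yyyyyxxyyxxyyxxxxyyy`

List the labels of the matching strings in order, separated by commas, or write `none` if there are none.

none

i → no match
ii → no match
iii → no match
iv → no match
v → no match
vi → no match
vii → no match
viii → no match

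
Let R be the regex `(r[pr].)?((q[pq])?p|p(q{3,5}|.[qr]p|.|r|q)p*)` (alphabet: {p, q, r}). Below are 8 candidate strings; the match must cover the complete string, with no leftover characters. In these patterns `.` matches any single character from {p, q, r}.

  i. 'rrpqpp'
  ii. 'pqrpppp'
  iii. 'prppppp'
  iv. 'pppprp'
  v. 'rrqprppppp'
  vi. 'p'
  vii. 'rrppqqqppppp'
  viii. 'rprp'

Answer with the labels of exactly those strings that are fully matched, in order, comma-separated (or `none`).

i, ii, iii, v, vi, vii, viii

i. 'rrpqpp' → match
ii. 'pqrpppp' → match
iii. 'prppppp' → match
iv. 'pppprp' → no match
v. 'rrqprppppp' → match
vi. 'p' → match
vii. 'rrppqqqppppp' → match
viii. 'rprp' → match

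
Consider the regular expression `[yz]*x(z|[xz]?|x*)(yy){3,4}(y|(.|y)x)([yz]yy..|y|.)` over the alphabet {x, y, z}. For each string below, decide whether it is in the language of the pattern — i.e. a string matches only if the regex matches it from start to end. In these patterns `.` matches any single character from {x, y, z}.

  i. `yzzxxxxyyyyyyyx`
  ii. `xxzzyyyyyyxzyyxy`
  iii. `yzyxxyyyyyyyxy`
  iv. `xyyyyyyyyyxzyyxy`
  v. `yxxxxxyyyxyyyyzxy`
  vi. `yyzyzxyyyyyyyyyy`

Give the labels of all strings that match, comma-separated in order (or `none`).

i, iii, iv, vi

i → match
ii → no match
iii → match
iv → match
v → no match
vi → match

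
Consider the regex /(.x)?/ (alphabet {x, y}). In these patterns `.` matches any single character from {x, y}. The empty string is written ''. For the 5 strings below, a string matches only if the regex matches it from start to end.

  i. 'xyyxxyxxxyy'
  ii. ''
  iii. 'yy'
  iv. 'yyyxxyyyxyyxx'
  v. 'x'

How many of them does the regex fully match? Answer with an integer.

i → no match
ii → match
iii → no match
iv → no match
v → no match
Total matched: 1

1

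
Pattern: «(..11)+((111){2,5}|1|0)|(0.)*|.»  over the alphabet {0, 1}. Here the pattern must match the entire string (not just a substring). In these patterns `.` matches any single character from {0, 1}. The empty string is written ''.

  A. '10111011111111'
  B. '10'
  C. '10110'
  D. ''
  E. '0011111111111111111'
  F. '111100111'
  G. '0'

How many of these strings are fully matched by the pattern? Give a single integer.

6

A → match
B. '10' → no match
C. '10110' → match
D. '' → match
E → match
F. '111100111' → match
G. '0' → match
Total matched: 6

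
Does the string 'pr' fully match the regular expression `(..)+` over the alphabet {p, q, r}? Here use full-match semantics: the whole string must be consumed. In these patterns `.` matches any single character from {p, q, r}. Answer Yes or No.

Yes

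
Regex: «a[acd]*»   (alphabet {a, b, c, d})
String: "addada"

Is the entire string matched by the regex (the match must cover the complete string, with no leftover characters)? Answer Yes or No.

Yes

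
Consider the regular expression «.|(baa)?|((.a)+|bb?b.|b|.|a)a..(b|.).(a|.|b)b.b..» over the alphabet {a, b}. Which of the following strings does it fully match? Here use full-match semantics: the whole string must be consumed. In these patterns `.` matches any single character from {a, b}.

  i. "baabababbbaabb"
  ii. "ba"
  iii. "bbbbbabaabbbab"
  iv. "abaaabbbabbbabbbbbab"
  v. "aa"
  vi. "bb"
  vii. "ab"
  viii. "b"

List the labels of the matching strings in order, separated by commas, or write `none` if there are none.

i → no match
ii → no match
iii → no match
iv → no match
v → no match
vi → no match
vii → no match
viii → match

viii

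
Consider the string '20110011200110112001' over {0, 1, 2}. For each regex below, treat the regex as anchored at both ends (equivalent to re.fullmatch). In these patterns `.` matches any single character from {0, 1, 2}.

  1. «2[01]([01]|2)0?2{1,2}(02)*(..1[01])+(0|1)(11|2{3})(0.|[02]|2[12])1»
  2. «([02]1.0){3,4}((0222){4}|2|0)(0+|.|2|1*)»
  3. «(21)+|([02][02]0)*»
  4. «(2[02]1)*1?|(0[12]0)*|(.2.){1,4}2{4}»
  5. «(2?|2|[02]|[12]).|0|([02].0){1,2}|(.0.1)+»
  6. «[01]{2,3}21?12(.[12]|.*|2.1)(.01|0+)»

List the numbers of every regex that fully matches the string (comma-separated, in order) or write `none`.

5

1 → no match
2 → no match
3 → no match
4 → no match
5 → match
6 → no match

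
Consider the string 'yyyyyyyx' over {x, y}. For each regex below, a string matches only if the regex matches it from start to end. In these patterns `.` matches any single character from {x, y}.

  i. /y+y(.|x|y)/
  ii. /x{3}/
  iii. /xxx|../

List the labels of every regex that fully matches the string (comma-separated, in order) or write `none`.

i

i → match
ii → no match — must start with 'x'
iii → no match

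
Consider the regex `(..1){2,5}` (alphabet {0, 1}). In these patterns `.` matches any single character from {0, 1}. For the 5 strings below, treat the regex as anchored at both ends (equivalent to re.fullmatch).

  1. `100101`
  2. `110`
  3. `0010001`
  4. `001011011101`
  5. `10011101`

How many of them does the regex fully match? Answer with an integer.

1

1. `100101` → no match
2. `110` → no match — must end with `1`
3. `0010001` → no match
4. `001011011101` → match
5. `10011101` → no match
Total matched: 1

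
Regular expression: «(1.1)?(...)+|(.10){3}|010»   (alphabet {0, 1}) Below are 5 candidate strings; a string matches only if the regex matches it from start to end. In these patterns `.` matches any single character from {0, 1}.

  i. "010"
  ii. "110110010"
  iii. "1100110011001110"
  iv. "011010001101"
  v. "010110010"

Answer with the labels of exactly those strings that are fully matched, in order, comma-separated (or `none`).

i → match
ii → match
iii → no match
iv → match
v → match

i, ii, iv, v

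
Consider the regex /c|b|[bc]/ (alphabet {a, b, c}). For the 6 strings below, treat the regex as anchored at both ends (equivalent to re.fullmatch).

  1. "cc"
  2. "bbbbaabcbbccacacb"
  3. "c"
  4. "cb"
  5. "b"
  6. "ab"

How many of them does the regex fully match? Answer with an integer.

2

1 → no match
2 → no match
3 → match
4 → no match
5 → match
6 → no match
Total matched: 2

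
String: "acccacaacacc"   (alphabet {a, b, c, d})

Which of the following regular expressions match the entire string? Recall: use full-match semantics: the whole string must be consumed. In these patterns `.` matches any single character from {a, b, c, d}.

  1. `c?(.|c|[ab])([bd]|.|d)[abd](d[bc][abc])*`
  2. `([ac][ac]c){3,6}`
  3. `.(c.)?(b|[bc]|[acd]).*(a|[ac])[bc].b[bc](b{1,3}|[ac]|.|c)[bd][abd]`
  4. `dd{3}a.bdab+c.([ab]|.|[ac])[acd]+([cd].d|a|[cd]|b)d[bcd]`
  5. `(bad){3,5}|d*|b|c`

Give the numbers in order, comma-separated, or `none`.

2

1 → no match
2 → match
3 → no match
4 → no match — must start with "dd"
5 → no match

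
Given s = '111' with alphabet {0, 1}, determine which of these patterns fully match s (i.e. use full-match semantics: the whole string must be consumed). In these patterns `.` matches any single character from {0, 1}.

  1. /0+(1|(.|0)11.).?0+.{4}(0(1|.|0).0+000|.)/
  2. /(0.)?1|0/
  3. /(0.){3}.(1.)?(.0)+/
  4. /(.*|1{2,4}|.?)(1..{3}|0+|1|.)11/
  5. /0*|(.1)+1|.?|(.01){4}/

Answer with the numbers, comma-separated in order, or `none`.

1 → no match — must start with '0'
2 → no match
3 → no match — must start with '0'
4 → match
5 → match

4, 5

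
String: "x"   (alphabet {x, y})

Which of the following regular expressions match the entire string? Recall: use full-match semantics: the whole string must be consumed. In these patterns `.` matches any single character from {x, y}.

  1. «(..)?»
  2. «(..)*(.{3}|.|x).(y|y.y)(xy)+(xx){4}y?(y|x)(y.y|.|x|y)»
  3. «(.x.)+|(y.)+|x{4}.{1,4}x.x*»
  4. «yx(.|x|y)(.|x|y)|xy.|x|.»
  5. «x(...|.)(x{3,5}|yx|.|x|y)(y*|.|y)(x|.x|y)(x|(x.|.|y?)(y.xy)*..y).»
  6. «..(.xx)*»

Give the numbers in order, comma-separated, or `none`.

1 → no match
2 → no match
3 → no match
4 → match
5 → no match
6 → no match

4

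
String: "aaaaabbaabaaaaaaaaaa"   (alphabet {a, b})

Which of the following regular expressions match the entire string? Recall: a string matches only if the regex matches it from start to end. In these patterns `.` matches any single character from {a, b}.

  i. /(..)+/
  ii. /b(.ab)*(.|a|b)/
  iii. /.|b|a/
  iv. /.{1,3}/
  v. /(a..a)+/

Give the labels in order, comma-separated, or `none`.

i → match
ii → no match — must start with "b"
iii → no match
iv → no match
v → match

i, v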